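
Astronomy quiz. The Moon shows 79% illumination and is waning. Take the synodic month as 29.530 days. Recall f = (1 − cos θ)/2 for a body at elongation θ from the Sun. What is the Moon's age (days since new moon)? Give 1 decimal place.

From f = (1 − cos θ)/2: cos θ = 1 − 2×0.79 = -0.580; arccos → 125.5°.
A waning Moon lies in 180°–360°, so θ = 360° − 125.5° = 234.5°.
Age = 29.530 × 234.5°/360° ≈ 19.24 days.

19.2 days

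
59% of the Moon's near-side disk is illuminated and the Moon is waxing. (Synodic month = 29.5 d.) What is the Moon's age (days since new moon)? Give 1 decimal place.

8.2 days

cos θ = 1 − 2f = -0.180, giving a principal value of 100.4°.
Before full moon the principal value applies: θ = 100.4°.
That fraction of the synodic month is 100.4/360 × 29.5 d ≈ 8.22 d.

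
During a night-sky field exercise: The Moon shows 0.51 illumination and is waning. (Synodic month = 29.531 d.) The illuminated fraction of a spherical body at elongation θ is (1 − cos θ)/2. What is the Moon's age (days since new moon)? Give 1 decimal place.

cos θ = 1 − 2f = -0.020, giving a principal value of 91.1°.
A waning Moon lies in 180°–360°, so θ = 360° − 91.1° = 268.9°.
That fraction of the synodic month is 268.9/360 × 29.531 d ≈ 22.05 d.

22.1 days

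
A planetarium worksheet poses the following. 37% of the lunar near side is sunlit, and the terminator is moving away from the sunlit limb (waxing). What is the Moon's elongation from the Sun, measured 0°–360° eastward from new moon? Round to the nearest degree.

75°

cos θ = 1 − 2f = 0.260, giving a principal value of 74.9°.
The Moon is waxing (0°–180°), so θ = 74.9° directly.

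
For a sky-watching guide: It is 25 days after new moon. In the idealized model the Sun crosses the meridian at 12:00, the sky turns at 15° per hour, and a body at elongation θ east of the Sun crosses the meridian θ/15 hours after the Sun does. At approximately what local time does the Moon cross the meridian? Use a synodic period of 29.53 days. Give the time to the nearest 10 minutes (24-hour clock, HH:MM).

Elongation θ = 360° × 25/29.53 ≈ 304.8°.
Delay after the Sun = 304.8° / (15°/h) ≈ 20.32 h.
12:00 + 20.318 h ≈ 08:19 → 08:20 to the nearest ten minutes.

08:20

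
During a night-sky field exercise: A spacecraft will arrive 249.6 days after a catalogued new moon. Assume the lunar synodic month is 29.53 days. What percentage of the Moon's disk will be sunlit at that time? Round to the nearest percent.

249.6 d spans 8 complete synodic months (8 × 29.53 = 236.24 d) plus 13.36 d.
Elongation θ = 360° × 13.36/29.53 ≈ 162.9°.
With cos θ = (-0.956), the lit fraction is (1 − (-0.956))/2 ≈ 0.978, so 98%.

98%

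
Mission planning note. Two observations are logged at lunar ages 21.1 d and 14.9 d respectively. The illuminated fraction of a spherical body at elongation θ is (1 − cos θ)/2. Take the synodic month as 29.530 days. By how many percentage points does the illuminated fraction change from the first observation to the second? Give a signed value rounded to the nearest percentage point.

+39 pp

First observation: θ = 360°·21.1/29.530 = 257.2°, so f = 0.611.
Second observation: θ = 181.6°, f = 1.000.
Δf = 1.000 − 0.611 = +0.389, i.e. +39 pp.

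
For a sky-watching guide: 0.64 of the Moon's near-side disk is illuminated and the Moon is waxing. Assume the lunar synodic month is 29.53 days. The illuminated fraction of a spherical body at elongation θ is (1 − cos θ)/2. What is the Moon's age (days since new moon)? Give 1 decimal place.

From f = (1 − cos θ)/2: cos θ = 1 − 2×0.64 = -0.280; arccos → 106.3°.
Before full moon the principal value applies: θ = 106.3°.
Age = 29.53 × 106.3°/360° ≈ 8.72 days.

8.7 days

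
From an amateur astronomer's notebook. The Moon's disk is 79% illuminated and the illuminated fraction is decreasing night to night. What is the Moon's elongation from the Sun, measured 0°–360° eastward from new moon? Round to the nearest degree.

235°

Invert f = (1 − cos θ)/2 to get cos θ = 1 − 2(0.79) = -0.580, hence θ₀ = arccos -0.580 = 125.5°.
Waning ⇒ past full, so θ = 360° − 125.5° = 234.5°.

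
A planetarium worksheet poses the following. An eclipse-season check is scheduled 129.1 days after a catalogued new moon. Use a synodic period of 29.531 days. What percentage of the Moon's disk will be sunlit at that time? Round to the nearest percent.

85%

129.1 d spans 4 complete synodic months (4 × 29.531 = 118.12 d) plus 10.98 d.
The Moon has covered 10.98/29.531 of its cycle, so θ ≈ 360° × 10.98/29.531 = 133.8°.
Illuminated fraction = (1 − cos 133.8°)/2 = (1 − (-0.692))/2 ≈ 0.846, so 85%.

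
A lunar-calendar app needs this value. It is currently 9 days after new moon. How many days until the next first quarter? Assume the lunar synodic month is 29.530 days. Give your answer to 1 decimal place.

27.9 days

First quarter is 0.25 of the way through the cycle: age 0.25 × 29.530 = 7.383 d.
This lunation's first quarter (7.383 d) has passed, so add one period: 36.913 − 9 = 27.913 days.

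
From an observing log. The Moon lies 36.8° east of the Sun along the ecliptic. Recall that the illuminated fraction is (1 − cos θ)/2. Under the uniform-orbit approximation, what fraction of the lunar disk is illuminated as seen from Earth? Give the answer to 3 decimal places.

0.100

Half-versine of 36.8°: (1 − 0.801)/2 = 0.100.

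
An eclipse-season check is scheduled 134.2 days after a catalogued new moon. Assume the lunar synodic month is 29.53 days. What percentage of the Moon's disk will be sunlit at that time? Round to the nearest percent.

134.2/29.53 = 4.545 lunations, so 4 complete cycles and 16.08 d into the next.
Phase angle: θ = 360°·(16.08 d)/(29.53 d) = 196.0°.
With cos θ = (-0.961), the lit fraction is (1 − (-0.961))/2 ≈ 0.981, so 98%.

98%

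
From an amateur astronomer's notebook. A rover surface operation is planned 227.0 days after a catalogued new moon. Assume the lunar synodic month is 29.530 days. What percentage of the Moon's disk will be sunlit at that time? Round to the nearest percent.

227.0 d spans 7 complete synodic months (7 × 29.530 = 206.71 d) plus 20.29 d.
Elongation θ = 360° × 20.29/29.530 ≈ 247.4°.
Illuminated fraction = (1 − cos 247.4°)/2 = (1 − (-0.385))/2 ≈ 0.693, so 69%.

69%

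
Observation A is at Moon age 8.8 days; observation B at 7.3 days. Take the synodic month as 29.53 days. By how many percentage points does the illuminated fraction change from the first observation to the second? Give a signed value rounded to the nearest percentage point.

-16 pp

θ₁ = 360° × 8.8/29.53 = 107.3°, f₁ = (1 − cos θ₁)/2 = 0.649.
θ₂ = 360° × 7.3/29.53 = 89.0°, f₂ = (1 − cos θ₂)/2 = 0.491.
Change = f₂ − f₁ = -0.157 → -16 percentage points.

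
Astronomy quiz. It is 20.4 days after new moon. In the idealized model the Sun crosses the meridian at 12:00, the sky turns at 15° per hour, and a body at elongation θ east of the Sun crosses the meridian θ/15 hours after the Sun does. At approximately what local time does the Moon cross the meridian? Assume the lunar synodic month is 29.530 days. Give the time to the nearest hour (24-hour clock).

05:00

Phase angle: θ = 360°·(20.4 d)/(29.530 d) = 248.7°.
Delay after the Sun = 248.7° / (15°/h) ≈ 16.58 h.
12:00 + 16.58 h ≈ 04:35 → 05:00 to the nearest hour.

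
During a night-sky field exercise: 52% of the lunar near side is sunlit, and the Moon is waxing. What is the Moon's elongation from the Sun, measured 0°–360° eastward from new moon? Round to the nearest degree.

Invert f = (1 − cos θ)/2 to get cos θ = 1 − 2(0.52) = -0.040, hence θ₀ = arccos -0.040 = 92.3°.
The Moon is waxing (0°–180°), so θ = 92.3° directly.

92°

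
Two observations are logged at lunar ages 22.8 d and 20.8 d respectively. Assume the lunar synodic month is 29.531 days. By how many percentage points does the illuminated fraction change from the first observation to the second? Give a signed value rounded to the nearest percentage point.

+21 percentage points

θ₁ = 360° × 22.8/29.531 = 277.9°, f₁ = (1 − cos θ₁)/2 = 0.431.
θ₂ = 360° × 20.8/29.531 = 253.6°, f₂ = (1 − cos θ₂)/2 = 0.641.
Change = f₂ − f₁ = +0.211 → +21 percentage points.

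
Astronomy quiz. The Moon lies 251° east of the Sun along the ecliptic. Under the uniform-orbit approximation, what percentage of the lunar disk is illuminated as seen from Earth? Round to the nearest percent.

66%

f = (1 − cos 251°)/2 = (1 − (-0.326))/2 ≈ 0.663, i.e. 66%.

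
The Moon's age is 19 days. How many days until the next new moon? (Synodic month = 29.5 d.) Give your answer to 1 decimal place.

10.5 days

The next new moon completes the synodic month: 29.5 − 19 = 10.500 days.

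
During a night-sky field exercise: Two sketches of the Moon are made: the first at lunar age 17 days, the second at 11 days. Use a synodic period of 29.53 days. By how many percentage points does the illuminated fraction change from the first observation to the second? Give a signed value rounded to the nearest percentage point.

-10 pp

θ₁ = 360° × 17/29.53 = 207.2°, f₁ = (1 − cos θ₁)/2 = 0.945.
θ₂ = 360° × 11/29.53 = 134.1°, f₂ = (1 − cos θ₂)/2 = 0.848.
Change = f₂ − f₁ = -0.097 → -10 percentage points.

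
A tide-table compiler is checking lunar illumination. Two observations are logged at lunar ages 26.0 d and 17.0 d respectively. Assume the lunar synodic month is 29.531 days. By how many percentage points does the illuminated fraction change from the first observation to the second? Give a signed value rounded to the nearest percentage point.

First observation: θ = 360°·26.0/29.531 = 317.0°, so f = 0.135.
Second observation: θ = 207.2°, f = 0.945.
Δf = 0.945 − 0.135 = +0.810, i.e. +81 pp.

+81 percentage points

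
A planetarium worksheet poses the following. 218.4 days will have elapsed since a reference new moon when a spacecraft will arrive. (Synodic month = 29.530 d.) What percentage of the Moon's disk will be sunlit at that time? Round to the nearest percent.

218.4 d spans 7 complete synodic months (7 × 29.530 = 206.71 d) plus 11.69 d.
Phase angle: θ = 360°·(11.69 d)/(29.530 d) = 142.5°.
Illuminated fraction = (1 − cos 142.5°)/2 = (1 − (-0.793))/2 ≈ 0.897, so 90%.

90%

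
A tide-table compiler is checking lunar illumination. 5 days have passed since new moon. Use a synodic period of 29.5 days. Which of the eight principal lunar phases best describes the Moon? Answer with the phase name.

θ ≈ 360° × 5/29.5 = 61°, which falls in the waxing crescent sector.

waxing crescent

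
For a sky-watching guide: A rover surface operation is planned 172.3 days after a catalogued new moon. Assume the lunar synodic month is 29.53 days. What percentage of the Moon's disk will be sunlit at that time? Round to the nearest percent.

25%

Reduce mod P: 172.3 − 5×29.53 = 24.65 d into the current lunation.
The Moon has covered 24.65/29.53 of its cycle, so θ ≈ 360° × 24.65/29.53 = 300.5°.
Illuminated fraction = (1 − cos 300.5°)/2 = (1 − 0.508)/2 ≈ 0.246, so 25%.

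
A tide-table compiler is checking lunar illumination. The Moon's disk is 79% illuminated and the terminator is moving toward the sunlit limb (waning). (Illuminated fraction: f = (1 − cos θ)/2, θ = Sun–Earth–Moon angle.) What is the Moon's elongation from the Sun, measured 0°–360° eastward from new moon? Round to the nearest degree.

From f = (1 − cos θ)/2: cos θ = 1 − 2×0.79 = -0.580; arccos → 125.5°.
Waning ⇒ past full, so θ = 360° − 125.5° = 234.5°.

235°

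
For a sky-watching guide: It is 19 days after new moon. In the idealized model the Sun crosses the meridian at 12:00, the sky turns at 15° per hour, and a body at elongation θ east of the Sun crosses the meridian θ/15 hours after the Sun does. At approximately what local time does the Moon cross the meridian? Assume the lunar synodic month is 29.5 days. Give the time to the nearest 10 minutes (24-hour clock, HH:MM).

Elongation θ = 360° × 19/29.5 ≈ 231.9°.
At 15° of sky rotation per hour, 231.9° corresponds to a 15.46 h lag.
12:00 + 15.458 h ≈ 03:27 → 03:30 to the nearest ten minutes.

03:30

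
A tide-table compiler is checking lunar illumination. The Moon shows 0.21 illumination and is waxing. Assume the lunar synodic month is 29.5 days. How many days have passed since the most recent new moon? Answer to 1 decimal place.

Invert f = (1 − cos θ)/2 to get cos θ = 1 − 2(0.21) = 0.580, hence θ₀ = arccos 0.580 = 54.5°.
Before full moon the principal value applies: θ = 54.5°.
Age = 29.5 × 54.5°/360° ≈ 4.47 days.

4.5 days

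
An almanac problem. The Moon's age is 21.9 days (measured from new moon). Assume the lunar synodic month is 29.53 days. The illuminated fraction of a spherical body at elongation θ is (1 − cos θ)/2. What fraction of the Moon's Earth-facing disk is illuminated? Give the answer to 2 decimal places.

Phase angle: θ = 360°·(21.9 d)/(29.53 d) = 267.0°.
With cos θ = (-0.053), the lit fraction is (1 − (-0.053))/2 ≈ 0.526.

0.53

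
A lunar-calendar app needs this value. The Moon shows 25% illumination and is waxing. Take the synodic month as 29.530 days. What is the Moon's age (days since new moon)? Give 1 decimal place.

cos θ = 1 − 2f = 0.500, giving a principal value of 60.0°.
Before full moon the principal value applies: θ = 60.0°.
Age = 29.530 × 60.0°/360° ≈ 4.92 days.

4.9 days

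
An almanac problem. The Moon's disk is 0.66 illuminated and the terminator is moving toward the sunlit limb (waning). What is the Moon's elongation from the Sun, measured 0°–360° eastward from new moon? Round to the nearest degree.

251°

From f = (1 − cos θ)/2: cos θ = 1 − 2×0.66 = -0.320; arccos → 108.7°.
Since the Moon is past full (waning), take the reflex angle: θ = 360° − 108.7° = 251.3°.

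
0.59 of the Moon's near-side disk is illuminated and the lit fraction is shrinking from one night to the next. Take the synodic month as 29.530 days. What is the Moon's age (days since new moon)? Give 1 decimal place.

From f = (1 − cos θ)/2: cos θ = 1 − 2×0.59 = -0.180; arccos → 100.4°.
Since the Moon is past full (waning), take the reflex angle: θ = 360° − 100.4° = 259.6°.
At 360°/29.530 d per day, 259.6° corresponds to 21.30 days.

21.3 days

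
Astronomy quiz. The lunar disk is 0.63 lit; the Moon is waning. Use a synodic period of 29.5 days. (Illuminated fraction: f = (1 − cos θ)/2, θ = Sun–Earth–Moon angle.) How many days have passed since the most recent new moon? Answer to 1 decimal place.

From f = (1 − cos θ)/2: cos θ = 1 − 2×0.63 = -0.260; arccos → 105.1°.
Since the Moon is past full (waning), take the reflex angle: θ = 360° − 105.1° = 254.9°.
Age = 29.5 × 254.9°/360° ≈ 20.89 days.

20.9 days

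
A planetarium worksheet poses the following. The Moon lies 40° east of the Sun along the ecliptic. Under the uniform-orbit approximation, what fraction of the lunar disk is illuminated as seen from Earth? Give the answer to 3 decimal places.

f = (1 − cos 40°)/2 = (1 − 0.766)/2 ≈ 0.117.

0.117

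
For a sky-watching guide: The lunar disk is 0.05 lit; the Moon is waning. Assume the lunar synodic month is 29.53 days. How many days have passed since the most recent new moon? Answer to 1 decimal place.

Invert f = (1 − cos θ)/2 to get cos θ = 1 − 2(0.05) = 0.900, hence θ₀ = arccos 0.900 = 25.8°.
A waning Moon lies in 180°–360°, so θ = 360° − 25.8° = 334.2°.
Age = 29.53 × 334.2°/360° ≈ 27.41 days.

27.4 days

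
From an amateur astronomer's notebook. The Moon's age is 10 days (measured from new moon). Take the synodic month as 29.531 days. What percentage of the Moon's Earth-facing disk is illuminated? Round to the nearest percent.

Elongation θ = 360° × 10/29.531 ≈ 121.9°.
With cos θ = (-0.529), the lit fraction is (1 − (-0.529))/2 ≈ 0.764, so 76%.

76%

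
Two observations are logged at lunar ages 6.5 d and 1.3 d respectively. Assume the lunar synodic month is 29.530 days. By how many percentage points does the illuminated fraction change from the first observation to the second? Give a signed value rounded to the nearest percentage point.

-39 percentage points

First observation: θ = 360°·6.5/29.530 = 79.2°, so f = 0.407.
Second observation: θ = 15.8°, f = 0.019.
Δf = 0.019 − 0.407 = -0.388, i.e. -39 pp.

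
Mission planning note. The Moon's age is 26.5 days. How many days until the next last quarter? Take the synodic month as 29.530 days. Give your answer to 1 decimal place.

25.2 days

Last quarter occurs at elongation 270°, i.e. at age 29.530 × 270/360 = 22.148 d.
This lunation's last quarter (22.148 d) has passed, so add one period: 51.678 − 26.5 = 25.178 days.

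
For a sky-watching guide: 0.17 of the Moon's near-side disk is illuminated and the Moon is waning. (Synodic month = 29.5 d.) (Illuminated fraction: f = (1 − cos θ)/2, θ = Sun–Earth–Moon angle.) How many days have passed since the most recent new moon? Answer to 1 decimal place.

Invert f = (1 − cos θ)/2 to get cos θ = 1 − 2(0.17) = 0.660, hence θ₀ = arccos 0.660 = 48.7°.
Waning ⇒ past full, so θ = 360° − 48.7° = 311.3°.
Age = 29.5 × 311.3°/360° ≈ 25.51 days.

25.5 days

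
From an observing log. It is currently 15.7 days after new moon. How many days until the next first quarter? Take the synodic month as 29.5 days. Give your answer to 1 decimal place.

21.2 days

First quarter is 0.25 of the way through the cycle: age 0.25 × 29.5 = 7.375 d.
This lunation's first quarter (7.375 d) has passed, so add one period: 36.875 − 15.7 = 21.175 days.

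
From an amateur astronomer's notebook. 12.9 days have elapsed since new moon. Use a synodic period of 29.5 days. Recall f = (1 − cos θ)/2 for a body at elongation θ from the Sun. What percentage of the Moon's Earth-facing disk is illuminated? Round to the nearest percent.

96%

Elongation θ = 360° × 12.9/29.5 ≈ 157.4°.
With cos θ = (-0.923), the lit fraction is (1 − (-0.923))/2 ≈ 0.962, so 96%.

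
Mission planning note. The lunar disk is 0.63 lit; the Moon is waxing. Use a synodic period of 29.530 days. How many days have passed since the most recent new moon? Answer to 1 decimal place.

8.6 days

From f = (1 − cos θ)/2: cos θ = 1 − 2×0.63 = -0.260; arccos → 105.1°.
Before full moon the principal value applies: θ = 105.1°.
At 360°/29.530 d per day, 105.1° corresponds to 8.62 days.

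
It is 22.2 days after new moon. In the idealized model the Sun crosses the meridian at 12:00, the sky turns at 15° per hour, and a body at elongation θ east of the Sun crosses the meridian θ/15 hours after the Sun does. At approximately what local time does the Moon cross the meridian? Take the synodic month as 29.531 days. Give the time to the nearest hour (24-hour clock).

The Moon has covered 22.2/29.531 of its cycle, so θ ≈ 360° × 22.2/29.531 = 270.6°.
Delay after the Sun = 270.6° / (15°/h) ≈ 18.04 h.
12:00 + 18.04 h ≈ 06:03 → 06:00 to the nearest hour.

06:00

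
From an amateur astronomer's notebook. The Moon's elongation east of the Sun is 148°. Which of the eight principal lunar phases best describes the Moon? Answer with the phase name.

148° lies in the waxing gibbous sector of the 8-phase cycle.

waxing gibbous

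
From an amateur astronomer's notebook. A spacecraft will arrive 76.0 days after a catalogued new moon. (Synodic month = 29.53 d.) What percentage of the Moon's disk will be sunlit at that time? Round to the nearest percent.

95%

76.0 d spans 2 complete synodic months (2 × 29.53 = 59.06 d) plus 16.94 d.
Elongation θ = 360° × 16.94/29.53 ≈ 206.5°.
Illuminated fraction = (1 − cos 206.5°)/2 = (1 − (-0.895))/2 ≈ 0.947, so 95%.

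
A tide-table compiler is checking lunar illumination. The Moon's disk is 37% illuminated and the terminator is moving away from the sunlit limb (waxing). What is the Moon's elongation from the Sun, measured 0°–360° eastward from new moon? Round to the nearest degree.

From f = (1 − cos θ)/2: cos θ = 1 − 2×0.37 = 0.260; arccos → 74.9°.
The Moon is waxing (0°–180°), so θ = 74.9° directly.

75°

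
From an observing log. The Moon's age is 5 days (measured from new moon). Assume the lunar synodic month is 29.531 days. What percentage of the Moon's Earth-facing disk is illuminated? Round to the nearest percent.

26%

Elongation θ = 360° × 5/29.531 ≈ 61.0°.
Illuminated fraction = (1 − cos 61.0°)/2 = (1 − 0.486)/2 ≈ 0.257, so 26%.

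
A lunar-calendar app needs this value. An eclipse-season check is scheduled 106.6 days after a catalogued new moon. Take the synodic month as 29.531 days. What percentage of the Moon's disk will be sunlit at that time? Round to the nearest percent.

89%

106.6/29.531 = 3.610 lunations, so 3 complete cycles and 18.01 d into the next.
Elongation θ = 360° × 18.01/29.531 ≈ 219.5°.
With cos θ = (-0.771), the lit fraction is (1 − (-0.771))/2 ≈ 0.886, so 89%.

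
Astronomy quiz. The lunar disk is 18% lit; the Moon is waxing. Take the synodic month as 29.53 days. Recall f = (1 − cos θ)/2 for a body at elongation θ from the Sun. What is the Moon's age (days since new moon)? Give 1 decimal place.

4.1 days

From f = (1 − cos θ)/2: cos θ = 1 − 2×0.18 = 0.640; arccos → 50.2°.
Before full moon the principal value applies: θ = 50.2°.
At 360°/29.53 d per day, 50.2° corresponds to 4.12 days.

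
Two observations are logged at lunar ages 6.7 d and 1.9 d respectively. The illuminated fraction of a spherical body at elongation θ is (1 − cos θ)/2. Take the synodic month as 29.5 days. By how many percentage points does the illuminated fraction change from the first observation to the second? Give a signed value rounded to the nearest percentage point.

θ₁ = 360° × 6.7/29.5 = 81.8°, f₁ = (1 − cos θ₁)/2 = 0.428.
θ₂ = 360° × 1.9/29.5 = 23.2°, f₂ = (1 − cos θ₂)/2 = 0.040.
Change = f₂ − f₁ = -0.388 → -39 percentage points.

-39 percentage points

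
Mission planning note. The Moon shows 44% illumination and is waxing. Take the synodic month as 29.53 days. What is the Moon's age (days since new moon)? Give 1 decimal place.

Invert f = (1 − cos θ)/2 to get cos θ = 1 − 2(0.44) = 0.120, hence θ₀ = arccos 0.120 = 83.1°.
The Moon is waxing (0°–180°), so θ = 83.1° directly.
Age = 29.53 × 83.1°/360° ≈ 6.82 days.

6.8 days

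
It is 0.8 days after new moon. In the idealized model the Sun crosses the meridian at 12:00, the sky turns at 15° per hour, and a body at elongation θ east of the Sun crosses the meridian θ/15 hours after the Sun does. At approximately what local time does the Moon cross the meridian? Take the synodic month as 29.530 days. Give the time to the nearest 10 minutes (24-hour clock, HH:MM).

12:40

The Moon has covered 0.8/29.530 of its cycle, so θ ≈ 360° × 0.8/29.530 = 9.8°.
At 15° of sky rotation per hour, 9.8° corresponds to a 0.65 h lag.
12:00 + 0.650 h ≈ 12:39 → 12:40 to the nearest ten minutes.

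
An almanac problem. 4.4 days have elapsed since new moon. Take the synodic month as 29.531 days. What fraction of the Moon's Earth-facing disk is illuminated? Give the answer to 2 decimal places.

0.20

Elongation θ = 360° × 4.4/29.531 ≈ 53.6°.
cos 53.6° = 0.593, so f = (1 − 0.593)/2 = 0.204.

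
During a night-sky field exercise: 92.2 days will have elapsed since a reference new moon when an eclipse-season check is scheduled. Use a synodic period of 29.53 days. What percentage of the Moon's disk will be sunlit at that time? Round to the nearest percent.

Reduce mod P: 92.2 − 3×29.53 = 3.61 d into the current lunation.
Elongation θ = 360° × 3.61/29.53 ≈ 44.0°.
cos 44.0° = 0.719, so f = (1 − 0.719)/2 = 0.140, so 14%.

14%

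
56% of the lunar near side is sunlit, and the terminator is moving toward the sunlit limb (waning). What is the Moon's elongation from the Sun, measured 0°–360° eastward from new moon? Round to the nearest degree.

cos θ = 1 − 2f = -0.120, giving a principal value of 96.9°.
Waning ⇒ past full, so θ = 360° − 96.9° = 263.1°.

263°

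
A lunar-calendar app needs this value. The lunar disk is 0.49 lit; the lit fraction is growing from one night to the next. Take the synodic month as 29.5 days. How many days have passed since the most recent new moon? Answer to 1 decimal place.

7.3 days

Invert f = (1 − cos θ)/2 to get cos θ = 1 − 2(0.49) = 0.020, hence θ₀ = arccos 0.020 = 88.9°.
Before full moon the principal value applies: θ = 88.9°.
That fraction of the synodic month is 88.9/360 × 29.5 d ≈ 7.28 d.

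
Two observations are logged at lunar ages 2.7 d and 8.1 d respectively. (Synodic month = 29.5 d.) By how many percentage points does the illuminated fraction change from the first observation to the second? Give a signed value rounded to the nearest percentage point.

θ₁ = 360° × 2.7/29.5 = 32.9°, f₁ = (1 − cos θ₁)/2 = 0.080.
θ₂ = 360° × 8.1/29.5 = 98.8°, f₂ = (1 − cos θ₂)/2 = 0.577.
Change = f₂ − f₁ = +0.496 → +50 percentage points.

+50 percentage points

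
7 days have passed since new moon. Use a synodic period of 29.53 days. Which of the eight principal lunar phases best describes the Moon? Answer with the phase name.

At 7/29.53 of the cycle, θ ≈ 85° — the first quarter range.

first quarter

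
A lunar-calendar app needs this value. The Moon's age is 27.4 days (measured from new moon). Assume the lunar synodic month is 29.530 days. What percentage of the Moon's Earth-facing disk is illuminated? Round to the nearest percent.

The Moon has covered 27.4/29.530 of its cycle, so θ ≈ 360° × 27.4/29.530 = 334.0°.
cos 334.0° = 0.899, so f = (1 − 0.899)/2 = 0.050, so 5%.

5%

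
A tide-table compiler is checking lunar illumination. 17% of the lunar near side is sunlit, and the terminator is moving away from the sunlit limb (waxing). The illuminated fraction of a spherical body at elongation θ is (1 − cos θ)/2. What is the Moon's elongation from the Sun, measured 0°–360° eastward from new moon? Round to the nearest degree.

49°

Invert f = (1 − cos θ)/2 to get cos θ = 1 − 2(0.17) = 0.660, hence θ₀ = arccos 0.660 = 48.7°.
Before full moon the principal value applies: θ = 48.7°.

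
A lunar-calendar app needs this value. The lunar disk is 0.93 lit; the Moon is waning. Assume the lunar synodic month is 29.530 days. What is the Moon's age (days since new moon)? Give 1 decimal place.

Invert f = (1 − cos θ)/2 to get cos θ = 1 − 2(0.93) = -0.860, hence θ₀ = arccos -0.860 = 149.3°.
Waning ⇒ past full, so θ = 360° − 149.3° = 210.7°.
At 360°/29.530 d per day, 210.7° corresponds to 17.28 days.

17.3 days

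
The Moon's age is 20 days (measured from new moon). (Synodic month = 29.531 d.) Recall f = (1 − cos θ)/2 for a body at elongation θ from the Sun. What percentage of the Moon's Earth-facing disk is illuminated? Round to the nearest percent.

72%

Elongation θ = 360° × 20/29.531 ≈ 243.8°.
Illuminated fraction = (1 − cos 243.8°)/2 = (1 − (-0.441))/2 ≈ 0.721, so 72%.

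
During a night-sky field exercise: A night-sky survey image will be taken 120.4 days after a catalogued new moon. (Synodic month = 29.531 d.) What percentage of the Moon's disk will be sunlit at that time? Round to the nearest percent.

6%

120.4/29.531 = 4.077 lunations, so 4 complete cycles and 2.28 d into the next.
The Moon has covered 2.28/29.531 of its cycle, so θ ≈ 360° × 2.28/29.531 = 27.7°.
With cos θ = 0.885, the lit fraction is (1 − 0.885)/2 ≈ 0.057, so 6%.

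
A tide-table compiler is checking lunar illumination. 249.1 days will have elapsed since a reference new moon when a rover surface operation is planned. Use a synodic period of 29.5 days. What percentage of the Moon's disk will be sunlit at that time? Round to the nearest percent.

97%

249.1/29.5 = 8.444 lunations, so 8 complete cycles and 13.10 d into the next.
Elongation θ = 360° × 13.10/29.5 ≈ 159.9°.
Illuminated fraction = (1 − cos 159.9°)/2 = (1 − (-0.939))/2 ≈ 0.969, so 97%.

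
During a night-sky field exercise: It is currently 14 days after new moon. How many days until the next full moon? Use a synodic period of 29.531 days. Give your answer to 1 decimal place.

0.8 days

Full moon is 0.5 of the way through the cycle: age 0.5 × 29.531 = 14.765 d.
So 0.765 days remain (14.765 − 14).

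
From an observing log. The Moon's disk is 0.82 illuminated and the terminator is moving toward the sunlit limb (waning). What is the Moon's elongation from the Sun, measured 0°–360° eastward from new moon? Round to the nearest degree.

From f = (1 − cos θ)/2: cos θ = 1 − 2×0.82 = -0.640; arccos → 129.8°.
A waning Moon lies in 180°–360°, so θ = 360° − 129.8° = 230.2°.

230°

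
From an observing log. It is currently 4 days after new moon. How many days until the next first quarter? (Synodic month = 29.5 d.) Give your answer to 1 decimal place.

3.4 days

First quarter occurs at elongation 90°, i.e. at age 29.5 × 90/360 = 7.375 d.
So 3.375 days remain (7.375 − 4).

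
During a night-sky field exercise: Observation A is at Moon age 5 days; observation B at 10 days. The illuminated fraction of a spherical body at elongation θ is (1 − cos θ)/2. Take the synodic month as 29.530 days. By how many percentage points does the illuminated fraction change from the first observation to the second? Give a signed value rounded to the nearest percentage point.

θ₁ = 360° × 5/29.530 = 61.0°, f₁ = (1 − cos θ₁)/2 = 0.257.
θ₂ = 360° × 10/29.530 = 121.9°, f₂ = (1 − cos θ₂)/2 = 0.764.
Change = f₂ − f₁ = +0.507 → +51 percentage points.

+51 percentage points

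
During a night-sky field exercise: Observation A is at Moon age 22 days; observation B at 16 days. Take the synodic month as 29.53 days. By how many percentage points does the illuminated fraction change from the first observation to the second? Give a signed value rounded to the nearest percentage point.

θ₁ = 360° × 22/29.53 = 268.2°, f₁ = (1 − cos θ₁)/2 = 0.516.
θ₂ = 360° × 16/29.53 = 195.1°, f₂ = (1 − cos θ₂)/2 = 0.983.
Change = f₂ − f₁ = +0.467 → +47 percentage points.

+47 percentage points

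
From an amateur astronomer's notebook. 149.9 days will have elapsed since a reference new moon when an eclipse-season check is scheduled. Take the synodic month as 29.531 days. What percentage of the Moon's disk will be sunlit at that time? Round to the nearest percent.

149.9/29.531 = 5.076 lunations, so 5 complete cycles and 2.25 d into the next.
Phase angle: θ = 360°·(2.25 d)/(29.531 d) = 27.4°.
cos 27.4° = 0.888, so f = (1 − 0.888)/2 = 0.056, so 6%.

6%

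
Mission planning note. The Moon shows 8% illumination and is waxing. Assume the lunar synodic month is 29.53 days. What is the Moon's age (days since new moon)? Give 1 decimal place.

Invert f = (1 − cos θ)/2 to get cos θ = 1 − 2(0.08) = 0.840, hence θ₀ = arccos 0.840 = 32.9°.
Before full moon the principal value applies: θ = 32.9°.
At 360°/29.53 d per day, 32.9° corresponds to 2.70 days.

2.7 days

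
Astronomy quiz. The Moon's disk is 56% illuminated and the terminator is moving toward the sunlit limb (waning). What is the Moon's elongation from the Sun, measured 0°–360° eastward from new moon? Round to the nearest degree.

From f = (1 − cos θ)/2: cos θ = 1 − 2×0.56 = -0.120; arccos → 96.9°.
Since the Moon is past full (waning), take the reflex angle: θ = 360° − 96.9° = 263.1°.

263°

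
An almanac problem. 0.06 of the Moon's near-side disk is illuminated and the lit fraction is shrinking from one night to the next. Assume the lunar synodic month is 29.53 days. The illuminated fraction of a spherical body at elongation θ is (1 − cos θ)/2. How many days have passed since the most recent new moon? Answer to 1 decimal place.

Invert f = (1 − cos θ)/2 to get cos θ = 1 − 2(0.06) = 0.880, hence θ₀ = arccos 0.880 = 28.4°.
A waning Moon lies in 180°–360°, so θ = 360° − 28.4° = 331.6°.
Age = 29.53 × 331.6°/360° ≈ 27.20 days.

27.2 days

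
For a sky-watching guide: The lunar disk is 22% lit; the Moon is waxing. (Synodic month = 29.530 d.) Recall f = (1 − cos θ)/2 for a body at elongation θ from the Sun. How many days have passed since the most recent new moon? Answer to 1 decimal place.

cos θ = 1 − 2f = 0.560, giving a principal value of 55.9°.
Waxing ⇒ before full, so θ = 55.9°.
Age = 29.530 × 55.9°/360° ≈ 4.59 days.

4.6 days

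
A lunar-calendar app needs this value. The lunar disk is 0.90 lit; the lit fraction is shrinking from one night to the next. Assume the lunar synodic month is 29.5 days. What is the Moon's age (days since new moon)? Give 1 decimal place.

17.8 days

Invert f = (1 − cos θ)/2 to get cos θ = 1 − 2(0.90) = -0.800, hence θ₀ = arccos -0.800 = 143.1°.
Since the Moon is past full (waning), take the reflex angle: θ = 360° − 143.1° = 216.9°.
Age = 29.5 × 216.9°/360° ≈ 17.77 days.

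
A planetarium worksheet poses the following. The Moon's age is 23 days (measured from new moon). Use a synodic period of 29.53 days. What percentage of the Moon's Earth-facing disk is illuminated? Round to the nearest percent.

The Moon has covered 23/29.53 of its cycle, so θ ≈ 360° × 23/29.53 = 280.4°.
cos 280.4° = 0.180, so f = (1 − 0.180)/2 = 0.410, so 41%.

41%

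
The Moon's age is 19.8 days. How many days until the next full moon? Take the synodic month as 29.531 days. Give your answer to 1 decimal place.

24.5 days

Full moon is 0.5 of the way through the cycle: age 0.5 × 29.531 = 14.765 d.
This lunation's full moon (14.765 d) has passed, so add one period: 44.296 − 19.8 = 24.496 days.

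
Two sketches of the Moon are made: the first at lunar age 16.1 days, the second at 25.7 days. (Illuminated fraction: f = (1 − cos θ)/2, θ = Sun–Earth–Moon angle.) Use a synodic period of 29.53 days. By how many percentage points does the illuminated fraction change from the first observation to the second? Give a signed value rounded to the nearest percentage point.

First observation: θ = 360°·16.1/29.53 = 196.3°, so f = 0.980.
Second observation: θ = 313.3°, f = 0.157.
Δf = 0.157 − 0.980 = -0.823, i.e. -82 pp.

-82 percentage points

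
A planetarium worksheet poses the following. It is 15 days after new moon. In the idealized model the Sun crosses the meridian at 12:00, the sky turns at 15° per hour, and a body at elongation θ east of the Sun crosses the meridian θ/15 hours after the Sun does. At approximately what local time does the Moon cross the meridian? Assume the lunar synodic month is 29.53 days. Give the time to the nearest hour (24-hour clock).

00:00

The Moon has covered 15/29.53 of its cycle, so θ ≈ 360° × 15/29.53 = 182.9°.
At 15° of sky rotation per hour, 182.9° corresponds to a 12.19 h lag.
12:00 + 12.19 h ≈ 00:11 → 00:00 to the nearest hour.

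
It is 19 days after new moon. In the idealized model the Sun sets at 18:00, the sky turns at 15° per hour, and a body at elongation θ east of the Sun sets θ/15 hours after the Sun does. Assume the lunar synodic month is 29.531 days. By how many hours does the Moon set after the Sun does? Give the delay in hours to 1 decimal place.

15.4 h

Elongation θ = 360° × 19/29.531 ≈ 231.6°.
Delay after the Sun = 231.6° / (15°/h) ≈ 15.44 h.
So the Moon sets 15.44 h after the Sun.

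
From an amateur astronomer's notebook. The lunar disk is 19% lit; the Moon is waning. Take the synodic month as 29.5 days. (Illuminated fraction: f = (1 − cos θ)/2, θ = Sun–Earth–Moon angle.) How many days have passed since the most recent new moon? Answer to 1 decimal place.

25.3 days

Invert f = (1 − cos θ)/2 to get cos θ = 1 − 2(0.19) = 0.620, hence θ₀ = arccos 0.620 = 51.7°.
A waning Moon lies in 180°–360°, so θ = 360° − 51.7° = 308.3°.
That fraction of the synodic month is 308.3/360 × 29.5 d ≈ 25.26 d.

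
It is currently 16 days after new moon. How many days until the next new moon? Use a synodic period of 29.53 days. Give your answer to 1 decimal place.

The next new moon completes the synodic month: 29.53 − 16 = 13.530 days.

13.5 days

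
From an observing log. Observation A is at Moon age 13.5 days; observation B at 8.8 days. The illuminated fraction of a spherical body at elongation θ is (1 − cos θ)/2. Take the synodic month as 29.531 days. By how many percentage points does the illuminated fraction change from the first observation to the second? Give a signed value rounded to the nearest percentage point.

θ₁ = 360° × 13.5/29.531 = 164.6°, f₁ = (1 − cos θ₁)/2 = 0.982.
θ₂ = 360° × 8.8/29.531 = 107.3°, f₂ = (1 − cos θ₂)/2 = 0.648.
Change = f₂ − f₁ = -0.333 → -33 percentage points.

-33 percentage points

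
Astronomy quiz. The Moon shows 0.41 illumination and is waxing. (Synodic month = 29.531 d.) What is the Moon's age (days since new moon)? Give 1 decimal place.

6.5 days

From f = (1 − cos θ)/2: cos θ = 1 − 2×0.41 = 0.180; arccos → 79.6°.
Waxing ⇒ before full, so θ = 79.6°.
That fraction of the synodic month is 79.6/360 × 29.531 d ≈ 6.53 d.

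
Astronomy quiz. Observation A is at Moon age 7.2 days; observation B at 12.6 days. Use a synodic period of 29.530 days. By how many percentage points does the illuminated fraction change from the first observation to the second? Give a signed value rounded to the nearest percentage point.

First observation: θ = 360°·7.2/29.530 = 87.8°, so f = 0.481.
Second observation: θ = 153.6°, f = 0.948.
Δf = 0.948 − 0.481 = +0.467, i.e. +47 pp.

+47 percentage points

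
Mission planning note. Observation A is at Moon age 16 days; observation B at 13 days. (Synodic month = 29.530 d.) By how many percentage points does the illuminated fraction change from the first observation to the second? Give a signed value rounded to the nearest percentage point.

θ₁ = 360° × 16/29.530 = 195.1°, f₁ = (1 − cos θ₁)/2 = 0.983.
θ₂ = 360° × 13/29.530 = 158.5°, f₂ = (1 − cos θ₂)/2 = 0.965.
Change = f₂ − f₁ = -0.018 → -2 percentage points.

-2 percentage points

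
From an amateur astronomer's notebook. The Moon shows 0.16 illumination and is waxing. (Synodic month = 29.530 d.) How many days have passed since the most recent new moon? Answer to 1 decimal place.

cos θ = 1 − 2f = 0.680, giving a principal value of 47.2°.
The Moon is waxing (0°–180°), so θ = 47.2° directly.
That fraction of the synodic month is 47.2/360 × 29.530 d ≈ 3.87 d.

3.9 days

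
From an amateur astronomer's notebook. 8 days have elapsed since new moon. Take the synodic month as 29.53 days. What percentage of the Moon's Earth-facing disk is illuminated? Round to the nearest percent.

57%

Elongation θ = 360° × 8/29.53 ≈ 97.5°.
With cos θ = (-0.131), the lit fraction is (1 − (-0.131))/2 ≈ 0.566, so 57%.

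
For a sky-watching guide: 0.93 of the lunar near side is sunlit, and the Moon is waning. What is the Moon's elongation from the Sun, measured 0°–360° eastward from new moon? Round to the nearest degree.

From f = (1 − cos θ)/2: cos θ = 1 − 2×0.93 = -0.860; arccos → 149.3°.
A waning Moon lies in 180°–360°, so θ = 360° − 149.3° = 210.7°.

211°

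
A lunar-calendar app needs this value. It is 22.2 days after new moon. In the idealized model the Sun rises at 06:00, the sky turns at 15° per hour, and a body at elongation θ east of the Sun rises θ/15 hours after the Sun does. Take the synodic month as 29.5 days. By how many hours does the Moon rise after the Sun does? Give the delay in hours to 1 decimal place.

Phase angle: θ = 360°·(22.2 d)/(29.5 d) = 270.9°.
The Moon trails the Sun by θ/15 = 270.9/15 ≈ 18.06 hours.
So the Moon rises 18.06 h after the Sun.

18.1 h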